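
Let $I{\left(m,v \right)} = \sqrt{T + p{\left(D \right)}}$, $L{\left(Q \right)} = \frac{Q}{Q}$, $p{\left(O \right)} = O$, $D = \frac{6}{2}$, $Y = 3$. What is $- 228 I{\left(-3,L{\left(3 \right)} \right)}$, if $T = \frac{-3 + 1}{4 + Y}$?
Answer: $- \frac{228 \sqrt{133}}{7} \approx -375.63$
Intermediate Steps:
$D = 3$ ($D = 6 \cdot \frac{1}{2} = 3$)
$T = - \frac{2}{7}$ ($T = \frac{-3 + 1}{4 + 3} = - \frac{2}{7} \approx -0.28571$)
$L{\left(Q \right)} = 1$
$I{\left(m,v \right)} = \frac{\sqrt{133}}{7}$ ($I{\left(m,v \right)} = \sqrt{- \frac{2}{7} + 3} = \sqrt{\frac{19}{7}} = \frac{\sqrt{133}}{7}$)
$- 228 I{\left(-3,L{\left(3 \right)} \right)} = - 228 \frac{\sqrt{133}}{7} = - \frac{228 \sqrt{133}}{7}$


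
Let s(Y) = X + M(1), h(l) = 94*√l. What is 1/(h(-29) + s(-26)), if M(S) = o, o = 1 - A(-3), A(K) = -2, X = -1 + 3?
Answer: 5/256269 - 94*I*√29/256269 ≈ 1.9511e-5 - 0.0019753*I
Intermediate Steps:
X = 2
o = 3 (o = 1 - 1*(-2) = 1 + 2 = 3)
M(S) = 3
s(Y) = 5 (s(Y) = 2 + 3 = 5)
1/(h(-29) + s(-26)) = 1/(94*√(-29) + 5) = 1/(94*(I*√29) + 5) = 1/(94*I*√29 + 5) = 1/(5 + 94*I*√29)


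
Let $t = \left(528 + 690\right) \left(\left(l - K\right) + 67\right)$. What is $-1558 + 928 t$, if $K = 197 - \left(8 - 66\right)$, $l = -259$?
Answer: $-505247446$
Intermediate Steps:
$K = 255$ ($K = 197 - \left(8 - 66\right) = 197 - -58 = 197 + 58 = 255$)
$t = -544446$ ($t = \left(528 + 690\right) \left(\left(-259 - 255\right) + 67\right) = 1218 \left(\left(-259 - 255\right) + 67\right) = 1218 \left(-514 + 67\right) = 1218 \left(-447\right) = -544446$)
$-1558 + 928 t = -1558 + 928 \left(-544446\right) = -1558 - 505245888 = -505247446$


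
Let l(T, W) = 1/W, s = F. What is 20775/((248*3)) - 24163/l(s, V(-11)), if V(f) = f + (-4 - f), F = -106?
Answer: 23976621/248 ≈ 96680.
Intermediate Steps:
s = -106
V(f) = -4
20775/((248*3)) - 24163/l(s, V(-11)) = 20775/((248*3)) - 24163/(1/(-4)) = 20775/744 - 24163/(-¼) = 20775*(1/744) - 24163*(-4) = 6925/248 + 96652 = 23976621/248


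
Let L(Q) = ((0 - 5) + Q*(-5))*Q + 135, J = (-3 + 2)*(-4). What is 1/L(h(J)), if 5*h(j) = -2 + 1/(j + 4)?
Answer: 64/8715 ≈ 0.0073437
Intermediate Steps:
J = 4 (J = -1*(-4) = 4)
h(j) = -⅖ + 1/(5*(4 + j)) (h(j) = (-2 + 1/(j + 4))/5 = (-2 + 1/(4 + j))/5 = -⅖ + 1/(5*(4 + j)))
L(Q) = 135 + Q*(-5 - 5*Q) (L(Q) = (-5 - 5*Q)*Q + 135 = Q*(-5 - 5*Q) + 135 = 135 + Q*(-5 - 5*Q))
1/L(h(J)) = 1/(135 - (-7 - 2*4)/(4 + 4) - 5*(-7 - 2*4)²/(25*(4 + 4)²)) = 1/(135 - (-7 - 8)/8 - 5*(-7 - 8)²/1600) = 1/(135 - (-15)/8 - 5*((⅕)*(⅛)*(-15))²) = 1/(135 - 5*(-3/8) - 5*(-3/8)²) = 1/(135 + 15/8 - 5*9/64) = 1/(135 + 15/8 - 45/64) = 1/(8715/64) = 64/8715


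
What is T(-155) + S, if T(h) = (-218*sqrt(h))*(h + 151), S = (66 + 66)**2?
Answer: 17424 + 872*I*sqrt(155) ≈ 17424.0 + 10856.0*I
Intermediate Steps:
S = 17424 (S = 132**2 = 17424)
T(h) = -218*sqrt(h)*(151 + h) (T(h) = (-218*sqrt(h))*(151 + h) = -218*sqrt(h)*(151 + h))
T(-155) + S = 218*sqrt(-155)*(-151 - 1*(-155)) + 17424 = 218*(I*sqrt(155))*(-151 + 155) + 17424 = 218*(I*sqrt(155))*4 + 17424 = 872*I*sqrt(155) + 17424 = 17424 + 872*I*sqrt(155)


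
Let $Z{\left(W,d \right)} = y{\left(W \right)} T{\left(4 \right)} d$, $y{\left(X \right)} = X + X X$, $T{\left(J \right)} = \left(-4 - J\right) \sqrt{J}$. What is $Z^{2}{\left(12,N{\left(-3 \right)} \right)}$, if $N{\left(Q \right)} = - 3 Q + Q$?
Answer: $224280576$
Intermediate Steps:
$T{\left(J \right)} = \sqrt{J} \left(-4 - J\right)$
$y{\left(X \right)} = X + X^{2}$
$N{\left(Q \right)} = - 2 Q$
$Z{\left(W,d \right)} = - 16 W d \left(1 + W\right)$ ($Z{\left(W,d \right)} = W \left(1 + W\right) \sqrt{4} \left(-4 - 4\right) d = W \left(1 + W\right) 2 \left(-4 - 4\right) d = W \left(1 + W\right) 2 \left(-8\right) d = W \left(1 + W\right) \left(-16\right) d = - 16 W \left(1 + W\right) d = - 16 W d \left(1 + W\right)$)
$Z^{2}{\left(12,N{\left(-3 \right)} \right)} = \left(\left(-16\right) 12 \left(\left(-2\right) \left(-3\right)\right) \left(1 + 12\right)\right)^{2} = \left(\left(-16\right) 12 \cdot 6 \cdot 13\right)^{2} = \left(-14976\right)^{2} = 224280576$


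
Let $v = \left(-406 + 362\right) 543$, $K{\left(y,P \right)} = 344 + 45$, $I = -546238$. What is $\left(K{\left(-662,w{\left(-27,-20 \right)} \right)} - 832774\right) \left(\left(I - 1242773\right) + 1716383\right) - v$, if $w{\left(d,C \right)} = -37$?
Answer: $60454481672$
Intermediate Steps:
$K{\left(y,P \right)} = 389$
$v = -23892$ ($v = \left(-44\right) 543 = -23892$)
$\left(K{\left(-662,w{\left(-27,-20 \right)} \right)} - 832774\right) \left(\left(I - 1242773\right) + 1716383\right) - v = \left(389 - 832774\right) \left(\left(-546238 - 1242773\right) + 1716383\right) - -23892 = - 832385 \left(-1789011 + 1716383\right) + 23892 = \left(-832385\right) \left(-72628\right) + 23892 = 60454457780 + 23892 = 60454481672$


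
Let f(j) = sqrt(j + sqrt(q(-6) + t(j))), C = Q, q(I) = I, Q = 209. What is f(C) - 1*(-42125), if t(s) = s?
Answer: 42125 + sqrt(209 + sqrt(203)) ≈ 42140.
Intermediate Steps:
C = 209
f(j) = sqrt(j + sqrt(-6 + j))
f(C) - 1*(-42125) = sqrt(209 + sqrt(-6 + 209)) - 1*(-42125) = sqrt(209 + sqrt(203)) + 42125 = 42125 + sqrt(209 + sqrt(203))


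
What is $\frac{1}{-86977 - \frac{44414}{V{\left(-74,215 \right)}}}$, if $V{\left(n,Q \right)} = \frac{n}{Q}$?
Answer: $\frac{37}{1556356} \approx 2.3773 \cdot 10^{-5}$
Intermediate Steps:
$\frac{1}{-86977 - \frac{44414}{V{\left(-74,215 \right)}}} = \frac{1}{-86977 - \frac{44414}{\left(-74\right) \frac{1}{215}}} = \frac{1}{-86977 - \frac{44414}{- \frac{74}{215}}} = \frac{1}{-86977 - - \frac{4774505}{37}} = \frac{1}{-86977 + \frac{4774505}{37}} = \frac{1}{\frac{1556356}{37}} = \frac{37}{1556356}$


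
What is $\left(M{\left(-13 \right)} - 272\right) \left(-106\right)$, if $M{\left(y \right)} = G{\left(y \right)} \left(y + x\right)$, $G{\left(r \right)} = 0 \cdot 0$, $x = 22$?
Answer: $28832$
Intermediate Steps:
$G{\left(r \right)} = 0$
$M{\left(y \right)} = 0$ ($M{\left(y \right)} = 0 \left(y + 22\right) = 0 \left(22 + y\right) = 0$)
$\left(M{\left(-13 \right)} - 272\right) \left(-106\right) = \left(0 - 272\right) \left(-106\right) = \left(-272\right) \left(-106\right) = 28832$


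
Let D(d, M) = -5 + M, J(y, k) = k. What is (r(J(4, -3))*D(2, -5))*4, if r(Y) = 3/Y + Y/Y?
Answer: 0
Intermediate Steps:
r(Y) = 1 + 3/Y (r(Y) = 3/Y + 1 = 1 + 3/Y)
(r(J(4, -3))*D(2, -5))*4 = (((3 - 3)/(-3))*(-5 - 5))*4 = (-⅓*0*(-10))*4 = (0*(-10))*4 = 0*4 = 0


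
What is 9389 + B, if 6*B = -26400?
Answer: 4989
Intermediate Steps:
B = -4400 (B = (1/6)*(-26400) = -4400)
9389 + B = 9389 - 4400 = 4989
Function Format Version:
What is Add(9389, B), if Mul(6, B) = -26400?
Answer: 4989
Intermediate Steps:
B = -4400 (B = Mul(Rational(1, 6), -26400) = -4400)
Add(9389, B) = Add(9389, -4400) = 4989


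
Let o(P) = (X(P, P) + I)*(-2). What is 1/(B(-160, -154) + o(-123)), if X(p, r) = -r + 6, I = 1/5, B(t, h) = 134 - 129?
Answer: -5/1267 ≈ -0.0039463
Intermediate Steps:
B(t, h) = 5
I = ⅕ ≈ 0.20000
X(p, r) = 6 - r
o(P) = -62/5 + 2*P (o(P) = ((6 - P) + ⅕)*(-2) = (31/5 - P)*(-2) = -62/5 + 2*P)
1/(B(-160, -154) + o(-123)) = 1/(5 + (-62/5 + 2*(-123))) = 1/(5 + (-62/5 - 246)) = 1/(5 - 1292/5) = 1/(-1267/5) = -5/1267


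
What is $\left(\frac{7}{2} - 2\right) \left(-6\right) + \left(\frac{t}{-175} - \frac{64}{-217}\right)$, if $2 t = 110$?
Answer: $- \frac{1398}{155} \approx -9.0193$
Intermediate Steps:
$t = 55$ ($t = \frac{1}{2} \cdot 110 = 55$)
$\left(\frac{7}{2} - 2\right) \left(-6\right) + \left(\frac{t}{-175} - \frac{64}{-217}\right) = \left(\frac{7}{2} - 2\right) \left(-6\right) + \left(\frac{55}{-175} - \frac{64}{-217}\right) = \left(7 \cdot \frac{1}{2} - 2\right) \left(-6\right) + \left(55 \left(- \frac{1}{175}\right) - - \frac{64}{217}\right) = \left(\frac{7}{2} - 2\right) \left(-6\right) + \left(- \frac{11}{35} + \frac{64}{217}\right) = \frac{3}{2} \left(-6\right) - \frac{3}{155} = -9 - \frac{3}{155} = - \frac{1398}{155}$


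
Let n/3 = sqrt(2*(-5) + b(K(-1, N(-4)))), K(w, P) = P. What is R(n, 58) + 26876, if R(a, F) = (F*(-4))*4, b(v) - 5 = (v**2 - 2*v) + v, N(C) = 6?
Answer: 25948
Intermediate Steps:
b(v) = 5 + v**2 - v (b(v) = 5 + ((v**2 - 2*v) + v) = 5 + (v**2 - v) = 5 + v**2 - v)
n = 15 (n = 3*sqrt(2*(-5) + (5 + 6**2 - 1*6)) = 3*sqrt(-10 + (5 + 36 - 6)) = 3*sqrt(-10 + 35) = 3*sqrt(25) = 3*5 = 15)
R(a, F) = -16*F (R(a, F) = -4*F*4 = -16*F)
R(n, 58) + 26876 = -16*58 + 26876 = -928 + 26876 = 25948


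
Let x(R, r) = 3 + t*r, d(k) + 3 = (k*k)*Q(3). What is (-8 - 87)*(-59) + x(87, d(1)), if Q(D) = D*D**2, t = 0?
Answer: 5608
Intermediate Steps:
Q(D) = D**3
d(k) = -3 + 27*k**2 (d(k) = -3 + (k*k)*3**3 = -3 + k**2*27 = -3 + 27*k**2)
x(R, r) = 3 (x(R, r) = 3 + 0*r = 3 + 0 = 3)
(-8 - 87)*(-59) + x(87, d(1)) = (-8 - 87)*(-59) + 3 = -95*(-59) + 3 = 5605 + 3 = 5608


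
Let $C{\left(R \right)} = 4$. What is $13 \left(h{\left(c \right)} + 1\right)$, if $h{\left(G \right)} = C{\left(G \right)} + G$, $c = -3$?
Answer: $26$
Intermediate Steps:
$h{\left(G \right)} = 4 + G$
$13 \left(h{\left(c \right)} + 1\right) = 13 \left(\left(4 - 3\right) + 1\right) = 13 \left(1 + 1\right) = 13 \cdot 2 = 26$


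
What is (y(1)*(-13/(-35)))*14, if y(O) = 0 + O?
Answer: 26/5 ≈ 5.2000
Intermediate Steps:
y(O) = O
(y(1)*(-13/(-35)))*14 = (1*(-13/(-35)))*14 = (1*(-13*(-1/35)))*14 = (1*(13/35))*14 = (13/35)*14 = 26/5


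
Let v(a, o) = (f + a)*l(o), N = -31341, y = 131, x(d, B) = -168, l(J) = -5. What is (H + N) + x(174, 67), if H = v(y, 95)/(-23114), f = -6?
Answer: -728298401/23114 ≈ -31509.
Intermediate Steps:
v(a, o) = 30 - 5*a (v(a, o) = (-6 + a)*(-5) = 30 - 5*a)
H = 625/23114 (H = (30 - 5*131)/(-23114) = (30 - 655)*(-1/23114) = -625*(-1/23114) = 625/23114 ≈ 0.027040)
(H + N) + x(174, 67) = (625/23114 - 31341) - 168 = -724415249/23114 - 168 = -728298401/23114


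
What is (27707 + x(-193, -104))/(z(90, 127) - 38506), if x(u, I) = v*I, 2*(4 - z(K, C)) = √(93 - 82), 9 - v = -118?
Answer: -2232961992/5929616005 + 28998*√11/5929616005 ≈ -0.37656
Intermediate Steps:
v = 127 (v = 9 - 1*(-118) = 9 + 118 = 127)
z(K, C) = 4 - √11/2 (z(K, C) = 4 - √(93 - 82)/2 = 4 - √11/2)
x(u, I) = 127*I
(27707 + x(-193, -104))/(z(90, 127) - 38506) = (27707 + 127*(-104))/((4 - √11/2) - 38506) = (27707 - 13208)/(-38502 - √11/2) = 14499/(-38502 - √11/2)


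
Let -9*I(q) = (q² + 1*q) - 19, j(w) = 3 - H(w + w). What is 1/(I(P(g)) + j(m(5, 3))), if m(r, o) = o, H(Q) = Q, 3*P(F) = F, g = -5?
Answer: -81/82 ≈ -0.98780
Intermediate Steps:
P(F) = F/3
j(w) = 3 - 2*w (j(w) = 3 - (w + w) = 3 - 2*w)
I(q) = 19/9 - q/9 - q²/9 (I(q) = -((q² + 1*q) - 19)/9 = -((q² + q) - 19)/9 = -((q + q²) - 19)/9 = -(-19 + q + q²)/9 = 19/9 - q/9 - q²/9)
1/(I(P(g)) + j(m(5, 3))) = 1/((19/9 - (-5)/27 - ((⅓)*(-5))²/9) + (3 - 2*3)) = 1/((19/9 - ⅑*(-5/3) - (-5/3)²/9) + (3 - 6)) = 1/((19/9 + 5/27 - ⅑*25/9) - 3) = 1/((19/9 + 5/27 - 25/81) - 3) = 1/(161/81 - 3) = 1/(-82/81) = -81/82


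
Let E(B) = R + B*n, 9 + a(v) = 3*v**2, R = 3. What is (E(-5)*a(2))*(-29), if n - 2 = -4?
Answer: -1131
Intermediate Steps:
n = -2 (n = 2 - 4 = -2)
a(v) = -9 + 3*v**2
E(B) = 3 - 2*B (E(B) = 3 + B*(-2) = 3 - 2*B)
(E(-5)*a(2))*(-29) = ((3 - 2*(-5))*(-9 + 3*2**2))*(-29) = ((3 + 10)*(-9 + 3*4))*(-29) = (13*(-9 + 12))*(-29) = (13*3)*(-29) = 39*(-29) = -1131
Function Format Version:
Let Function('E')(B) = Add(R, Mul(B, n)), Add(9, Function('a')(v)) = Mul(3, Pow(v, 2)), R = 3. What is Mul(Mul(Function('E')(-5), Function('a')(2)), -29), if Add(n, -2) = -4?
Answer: -1131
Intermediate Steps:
n = -2 (n = Add(2, -4) = -2)
Function('a')(v) = Add(-9, Mul(3, Pow(v, 2)))
Function('E')(B) = Add(3, Mul(-2, B)) (Function('E')(B) = Add(3, Mul(B, -2)) = Add(3, Mul(-2, B)))
Mul(Mul(Function('E')(-5), Function('a')(2)), -29) = Mul(Mul(Add(3, Mul(-2, -5)), Add(-9, Mul(3, Pow(2, 2)))), -29) = Mul(Mul(Add(3, 10), Add(-9, Mul(3, 4))), -29) = Mul(Mul(13, Add(-9, 12)), -29) = Mul(Mul(13, 3), -29) = Mul(39, -29) = -1131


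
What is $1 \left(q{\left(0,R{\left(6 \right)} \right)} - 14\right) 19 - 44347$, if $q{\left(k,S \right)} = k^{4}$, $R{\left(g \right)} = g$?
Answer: $-44613$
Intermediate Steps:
$1 \left(q{\left(0,R{\left(6 \right)} \right)} - 14\right) 19 - 44347 = 1 \left(0^{4} - 14\right) 19 - 44347 = 1 \left(0 - 14\right) 19 - 44347 = 1 \left(\left(-14\right) 19\right) - 44347 = 1 \left(-266\right) - 44347 = -266 - 44347 = -44613$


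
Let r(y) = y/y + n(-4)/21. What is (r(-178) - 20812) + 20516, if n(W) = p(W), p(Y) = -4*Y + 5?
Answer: -294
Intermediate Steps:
p(Y) = 5 - 4*Y
n(W) = 5 - 4*W
r(y) = 2 (r(y) = y/y + (5 - 4*(-4))/21 = 1 + (5 + 16)*(1/21) = 1 + 21*(1/21) = 1 + 1 = 2)
(r(-178) - 20812) + 20516 = (2 - 20812) + 20516 = -20810 + 20516 = -294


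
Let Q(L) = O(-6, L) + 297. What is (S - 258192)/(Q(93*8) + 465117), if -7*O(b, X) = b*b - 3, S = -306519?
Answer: -1317659/1085955 ≈ -1.2134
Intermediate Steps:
O(b, X) = 3/7 - b²/7 (O(b, X) = -(b*b - 3)/7 = -(b² - 3)/7 = -(-3 + b²)/7 = 3/7 - b²/7)
Q(L) = 2046/7 (Q(L) = (3/7 - ⅐*(-6)²) + 297 = (3/7 - ⅐*36) + 297 = (3/7 - 36/7) + 297 = -33/7 + 297 = 2046/7)
(S - 258192)/(Q(93*8) + 465117) = (-306519 - 258192)/(2046/7 + 465117) = -564711/3257865/7 = -564711*7/3257865 = -1317659/1085955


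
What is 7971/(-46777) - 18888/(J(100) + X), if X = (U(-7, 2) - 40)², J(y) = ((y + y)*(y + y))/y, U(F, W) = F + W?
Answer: -902853651/113434225 ≈ -7.9593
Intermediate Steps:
J(y) = 4*y (J(y) = ((2*y)*(2*y))/y = (4*y²)/y = 4*y)
X = 2025 (X = ((-7 + 2) - 40)² = (-5 - 40)² = (-45)² = 2025)
7971/(-46777) - 18888/(J(100) + X) = 7971/(-46777) - 18888/(4*100 + 2025) = 7971*(-1/46777) - 18888/(400 + 2025) = -7971/46777 - 18888/2425 = -902853651/113434225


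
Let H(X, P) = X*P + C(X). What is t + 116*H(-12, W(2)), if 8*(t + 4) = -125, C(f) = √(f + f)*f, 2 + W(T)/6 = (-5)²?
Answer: -1536925/8 - 2784*I*√6 ≈ -1.9212e+5 - 6819.4*I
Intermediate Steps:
W(T) = 138 (W(T) = -12 + 6*(-5)² = -12 + 6*25 = -12 + 150 = 138)
C(f) = √2*f^(3/2) (C(f) = √(2*f)*f = (√2*√f)*f = √2*f^(3/2))
t = -157/8 (t = -4 + (⅛)*(-125) = -4 - 125/8 = -157/8 ≈ -19.625)
H(X, P) = P*X + √2*X^(3/2) (H(X, P) = X*P + √2*X^(3/2) = P*X + √2*X^(3/2))
t + 116*H(-12, W(2)) = -157/8 + 116*(138*(-12) + √2*(-12)^(3/2)) = -157/8 + 116*(-1656 + √2*(-24*I*√3)) = -157/8 + 116*(-1656 - 24*I*√6) = -157/8 + (-192096 - 2784*I*√6) = -1536925/8 - 2784*I*√6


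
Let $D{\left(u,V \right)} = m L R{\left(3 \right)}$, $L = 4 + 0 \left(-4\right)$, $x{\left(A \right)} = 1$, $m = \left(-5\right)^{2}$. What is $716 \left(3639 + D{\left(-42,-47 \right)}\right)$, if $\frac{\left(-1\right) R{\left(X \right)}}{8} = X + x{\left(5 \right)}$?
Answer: $314324$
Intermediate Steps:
$m = 25$
$R{\left(X \right)} = -8 - 8 X$ ($R{\left(X \right)} = - 8 \left(X + 1\right) = - 8 \left(1 + X\right) = -8 - 8 X$)
$L = 4$ ($L = 4 + 0 = 4$)
$D{\left(u,V \right)} = -3200$ ($D{\left(u,V \right)} = 25 \cdot 4 \left(-8 - 24\right) = 100 \left(-8 - 24\right) = 100 \left(-32\right) = -3200$)
$716 \left(3639 + D{\left(-42,-47 \right)}\right) = 716 \left(3639 - 3200\right) = 716 \cdot 439 = 314324$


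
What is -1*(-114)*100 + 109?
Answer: 11509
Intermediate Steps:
-1*(-114)*100 + 109 = 114*100 + 109 = 11400 + 109 = 11509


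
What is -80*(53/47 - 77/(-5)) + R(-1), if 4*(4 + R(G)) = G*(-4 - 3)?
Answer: -248999/188 ≈ -1324.5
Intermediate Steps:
R(G) = -4 - 7*G/4 (R(G) = -4 + (G*(-4 - 3))/4 = -4 + (G*(-7))/4 = -4 + (-7*G)/4 = -4 - 7*G/4)
-80*(53/47 - 77/(-5)) + R(-1) = -80*(53/47 - 77/(-5)) + (-4 - 7/4*(-1)) = -80*(53*(1/47) - 77*(-⅕)) + (-4 + 7/4) = -80*(53/47 + 77/5) - 9/4 = -80*3884/235 - 9/4 = -62144/47 - 9/4 = -248999/188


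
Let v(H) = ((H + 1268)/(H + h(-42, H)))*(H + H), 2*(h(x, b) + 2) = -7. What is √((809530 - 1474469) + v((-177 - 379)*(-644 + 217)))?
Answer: I*√522058046926291/52757 ≈ 433.09*I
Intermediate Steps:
h(x, b) = -11/2 (h(x, b) = -2 + (½)*(-7) = -2 - 7/2 = -11/2)
v(H) = 2*H*(1268 + H)/(-11/2 + H) (v(H) = ((H + 1268)/(H - 11/2))*(H + H) = ((1268 + H)/(-11/2 + H))*(2*H) = 2*H*(1268 + H)/(-11/2 + H))
√((809530 - 1474469) + v((-177 - 379)*(-644 + 217))) = √((809530 - 1474469) + 4*((-177 - 379)*(-644 + 217))*(1268 + (-177 - 379)*(-644 + 217))/(-11 + 2*((-177 - 379)*(-644 + 217)))) = √(-664939 + 4*(-556*(-427))*(1268 - 556*(-427))/(-11 + 2*(-556*(-427)))) = √(-664939 + 4*237412*(1268 + 237412)/(-11 + 2*237412)) = √(-664939 + 4*237412*238680/(-11 + 474824)) = √(-664939 + 4*237412*238680/474813) = √(-664939 + 4*237412*(1/474813)*238680) = √(-664939 + 25184664960/52757) = √(-9895521863/52757) = I*√522058046926291/52757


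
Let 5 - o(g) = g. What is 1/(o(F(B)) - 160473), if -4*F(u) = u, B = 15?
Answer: -4/641857 ≈ -6.2319e-6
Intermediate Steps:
F(u) = -u/4
o(g) = 5 - g
1/(o(F(B)) - 160473) = 1/((5 - (-1)*15/4) - 160473) = 1/((5 - 1*(-15/4)) - 160473) = 1/((5 + 15/4) - 160473) = 1/(35/4 - 160473) = 1/(-641857/4) = -4/641857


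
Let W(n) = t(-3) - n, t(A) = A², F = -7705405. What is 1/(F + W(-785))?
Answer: -1/7704611 ≈ -1.2979e-7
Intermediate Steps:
W(n) = 9 - n (W(n) = (-3)² - n = 9 - n)
1/(F + W(-785)) = 1/(-7705405 + (9 - 1*(-785))) = 1/(-7705405 + (9 + 785)) = 1/(-7705405 + 794) = 1/(-7704611) = -1/7704611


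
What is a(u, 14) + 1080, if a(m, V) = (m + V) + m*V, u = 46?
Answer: 1784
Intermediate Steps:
a(m, V) = V + m + V*m (a(m, V) = (V + m) + V*m = V + m + V*m)
a(u, 14) + 1080 = (14 + 46 + 14*46) + 1080 = (14 + 46 + 644) + 1080 = 704 + 1080 = 1784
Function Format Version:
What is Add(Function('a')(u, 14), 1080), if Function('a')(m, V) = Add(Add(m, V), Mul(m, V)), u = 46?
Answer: 1784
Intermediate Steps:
Function('a')(m, V) = Add(V, m, Mul(V, m)) (Function('a')(m, V) = Add(Add(V, m), Mul(V, m)) = Add(V, m, Mul(V, m)))
Add(Function('a')(u, 14), 1080) = Add(Add(14, 46, Mul(14, 46)), 1080) = Add(Add(14, 46, 644), 1080) = Add(704, 1080) = 1784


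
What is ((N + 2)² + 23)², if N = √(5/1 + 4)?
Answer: 2304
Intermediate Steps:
N = 3 (N = √(5*1 + 4) = √(5 + 4) = √9 = 3)
((N + 2)² + 23)² = ((3 + 2)² + 23)² = (5² + 23)² = (25 + 23)² = 48² = 2304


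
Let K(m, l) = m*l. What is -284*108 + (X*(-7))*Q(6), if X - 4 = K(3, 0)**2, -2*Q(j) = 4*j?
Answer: -30336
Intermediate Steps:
K(m, l) = l*m
Q(j) = -2*j
X = 4 (X = 4 + (0*3)**2 = 4 + 0**2 = 4 + 0 = 4)
-284*108 + (X*(-7))*Q(6) = -284*108 + (4*(-7))*(-2*6) = -30672 - 28*(-12) = -30672 + 336 = -30336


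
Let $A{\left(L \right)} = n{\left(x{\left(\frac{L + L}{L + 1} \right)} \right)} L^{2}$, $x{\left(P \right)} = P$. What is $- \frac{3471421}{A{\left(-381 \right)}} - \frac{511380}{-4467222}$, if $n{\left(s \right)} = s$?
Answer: $- \frac{162120167400400}{13725872403039} \approx -11.811$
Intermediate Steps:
$A{\left(L \right)} = \frac{2 L^{3}}{1 + L}$ ($A{\left(L \right)} = \frac{L + L}{L + 1} L^{2} = \frac{2 L}{1 + L} L^{2} = \frac{2 L^{3}}{1 + L}$)
$- \frac{3471421}{A{\left(-381 \right)}} - \frac{511380}{-4467222} = - \frac{3471421}{2 \left(-381\right)^{3} \frac{1}{1 - 381}} - \frac{511380}{-4467222} = - \frac{3471421}{2 \left(-55306341\right) \frac{1}{-380}} - - \frac{28410}{248179} = - \frac{3471421}{2 \left(-55306341\right) \left(- \frac{1}{380}\right)} + \frac{28410}{248179} = - \frac{3471421}{\frac{55306341}{190}} + \frac{28410}{248179} = \left(-3471421\right) \frac{190}{55306341} + \frac{28410}{248179} = - \frac{659569990}{55306341} + \frac{28410}{248179} = - \frac{162120167400400}{13725872403039}$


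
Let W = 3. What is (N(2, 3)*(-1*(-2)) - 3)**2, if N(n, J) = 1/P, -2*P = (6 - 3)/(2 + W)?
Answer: 841/9 ≈ 93.444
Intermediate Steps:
P = -3/10 (P = -(6 - 3)/(2*(2 + 3)) = -3/(2*5) = -1/2*3/5 = -3/10 ≈ -0.30000)
N(n, J) = -10/3 (N(n, J) = 1/(-3/10) = -10/3)
(N(2, 3)*(-1*(-2)) - 3)**2 = (-(-10)*(-2)/3 - 3)**2 = (-10/3*2 - 3)**2 = (-20/3 - 3)**2 = (-29/3)**2 = 841/9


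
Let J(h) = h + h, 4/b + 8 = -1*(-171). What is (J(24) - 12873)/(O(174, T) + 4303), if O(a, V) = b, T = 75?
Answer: -2090475/701393 ≈ -2.9805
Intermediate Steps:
b = 4/163 (b = 4/(-8 - 1*(-171)) = 4/(-8 + 171) = 4/163 ≈ 0.024540)
J(h) = 2*h
O(a, V) = 4/163
(J(24) - 12873)/(O(174, T) + 4303) = (2*24 - 12873)/(4/163 + 4303) = (48 - 12873)/(701393/163) = -12825*163/701393 = -2090475/701393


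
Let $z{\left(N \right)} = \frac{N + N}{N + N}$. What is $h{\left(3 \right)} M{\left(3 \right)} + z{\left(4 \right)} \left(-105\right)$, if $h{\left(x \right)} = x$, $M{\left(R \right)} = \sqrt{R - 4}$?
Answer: $-105 + 3 i \approx -105.0 + 3.0 i$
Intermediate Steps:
$M{\left(R \right)} = \sqrt{-4 + R}$
$z{\left(N \right)} = 1$ ($z{\left(N \right)} = \frac{2 N}{2 N} = 2 N \frac{1}{2 N} = 1$)
$h{\left(3 \right)} M{\left(3 \right)} + z{\left(4 \right)} \left(-105\right) = 3 \sqrt{-4 + 3} + 1 \left(-105\right) = 3 \sqrt{-1} - 105 = 3 i - 105 = -105 + 3 i$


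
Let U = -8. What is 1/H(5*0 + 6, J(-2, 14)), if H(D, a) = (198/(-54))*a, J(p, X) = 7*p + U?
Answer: 3/242 ≈ 0.012397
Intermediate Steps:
J(p, X) = -8 + 7*p (J(p, X) = 7*p - 8 = -8 + 7*p)
H(D, a) = -11*a/3 (H(D, a) = (198*(-1/54))*a = -11*a/3)
1/H(5*0 + 6, J(-2, 14)) = 1/(-11*(-8 + 7*(-2))/3) = 1/(-11*(-8 - 14)/3) = 1/(-11/3*(-22)) = 1/(242/3) = 3/242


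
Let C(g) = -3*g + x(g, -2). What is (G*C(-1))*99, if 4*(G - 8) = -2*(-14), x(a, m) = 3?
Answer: 8910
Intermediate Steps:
G = 15 (G = 8 + (-2*(-14))/4 = 8 + (¼)*28 = 8 + 7 = 15)
C(g) = 3 - 3*g (C(g) = -3*g + 3 = 3 - 3*g)
(G*C(-1))*99 = (15*(3 - 3*(-1)))*99 = (15*(3 + 3))*99 = (15*6)*99 = 90*99 = 8910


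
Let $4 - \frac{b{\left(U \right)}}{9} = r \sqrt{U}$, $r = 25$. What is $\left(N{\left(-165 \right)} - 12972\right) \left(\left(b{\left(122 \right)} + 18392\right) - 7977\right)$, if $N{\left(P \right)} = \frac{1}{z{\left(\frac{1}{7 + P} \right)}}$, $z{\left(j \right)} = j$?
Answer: $-137221630 + 2954250 \sqrt{122} \approx -1.0459 \cdot 10^{8}$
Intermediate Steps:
$N{\left(P \right)} = 7 + P$ ($N{\left(P \right)} = \frac{1}{\frac{1}{7 + P}} = 7 + P$)
$b{\left(U \right)} = 36 - 225 \sqrt{U}$ ($b{\left(U \right)} = 36 - 9 \cdot 25 \sqrt{U} = 36 - 225 \sqrt{U}$)
$\left(N{\left(-165 \right)} - 12972\right) \left(\left(b{\left(122 \right)} + 18392\right) - 7977\right) = \left(\left(7 - 165\right) - 12972\right) \left(\left(\left(36 - 225 \sqrt{122}\right) + 18392\right) - 7977\right) = \left(-158 - 12972\right) \left(\left(18428 - 225 \sqrt{122}\right) - 7977\right) = - 13130 \left(10451 - 225 \sqrt{122}\right) = -137221630 + 2954250 \sqrt{122}$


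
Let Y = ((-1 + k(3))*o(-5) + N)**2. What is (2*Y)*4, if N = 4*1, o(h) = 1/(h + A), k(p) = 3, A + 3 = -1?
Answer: 9248/81 ≈ 114.17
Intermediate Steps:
A = -4 (A = -3 - 1 = -4)
o(h) = 1/(-4 + h) (o(h) = 1/(h - 4) = 1/(-4 + h))
N = 4
Y = 1156/81 (Y = ((-1 + 3)/(-4 - 5) + 4)**2 = (2/(-9) + 4)**2 = (2*(-1/9) + 4)**2 = (-2/9 + 4)**2 = (34/9)**2 = 1156/81 ≈ 14.272)
(2*Y)*4 = (2*(1156/81))*4 = (2312/81)*4 = 9248/81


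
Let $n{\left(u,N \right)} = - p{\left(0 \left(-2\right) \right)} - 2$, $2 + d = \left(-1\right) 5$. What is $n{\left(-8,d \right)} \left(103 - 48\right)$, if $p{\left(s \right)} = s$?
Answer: $-110$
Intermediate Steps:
$d = -7$ ($d = -2 - 5 = -7$)
$n{\left(u,N \right)} = -2$ ($n{\left(u,N \right)} = - 0 \left(-2\right) - 2 = \left(-1\right) 0 - 2 = 0 - 2 = -2$)
$n{\left(-8,d \right)} \left(103 - 48\right) = - 2 \left(103 - 48\right) = \left(-2\right) 55 = -110$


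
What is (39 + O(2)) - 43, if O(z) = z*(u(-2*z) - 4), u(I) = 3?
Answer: -6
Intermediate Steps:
O(z) = -z (O(z) = z*(3 - 4) = z*(-1) = -z)
(39 + O(2)) - 43 = (39 - 1*2) - 43 = (39 - 2) - 43 = 37 - 43 = -6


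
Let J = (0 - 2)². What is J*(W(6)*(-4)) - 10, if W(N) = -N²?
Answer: 566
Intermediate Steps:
J = 4 (J = (-2)² = 4)
J*(W(6)*(-4)) - 10 = 4*(-1*6²*(-4)) - 10 = 4*(-1*36*(-4)) - 10 = 4*(-36*(-4)) - 10 = 4*144 - 10 = 576 - 10 = 566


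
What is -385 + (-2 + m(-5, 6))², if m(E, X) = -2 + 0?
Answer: -369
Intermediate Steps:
m(E, X) = -2
-385 + (-2 + m(-5, 6))² = -385 + (-2 - 2)² = -385 + (-4)² = -385 + 16 = -369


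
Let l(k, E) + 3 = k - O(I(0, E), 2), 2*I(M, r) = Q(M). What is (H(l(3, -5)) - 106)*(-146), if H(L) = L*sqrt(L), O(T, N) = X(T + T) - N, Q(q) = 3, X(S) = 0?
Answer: 15476 - 292*sqrt(2) ≈ 15063.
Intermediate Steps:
I(M, r) = 3/2 (I(M, r) = (1/2)*3 = 3/2)
O(T, N) = -N (O(T, N) = 0 - N = -N)
l(k, E) = -1 + k (l(k, E) = -3 + (k - (-1)*2) = -3 + (k - 1*(-2)) = -3 + (k + 2) = -3 + (2 + k) = -1 + k)
H(L) = L**(3/2)
(H(l(3, -5)) - 106)*(-146) = ((-1 + 3)**(3/2) - 106)*(-146) = (2**(3/2) - 106)*(-146) = (2*sqrt(2) - 106)*(-146) = (-106 + 2*sqrt(2))*(-146) = 15476 - 292*sqrt(2)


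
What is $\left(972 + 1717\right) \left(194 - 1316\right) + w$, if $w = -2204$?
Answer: $-3019262$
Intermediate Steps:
$\left(972 + 1717\right) \left(194 - 1316\right) + w = \left(972 + 1717\right) \left(194 - 1316\right) - 2204 = 2689 \left(-1122\right) - 2204 = -3017058 - 2204 = -3019262$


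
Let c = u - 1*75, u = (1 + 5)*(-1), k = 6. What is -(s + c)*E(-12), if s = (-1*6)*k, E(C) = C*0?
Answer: 0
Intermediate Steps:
u = -6 (u = 6*(-1) = -6)
E(C) = 0
c = -81 (c = -6 - 1*75 = -6 - 75 = -81)
s = -36 (s = -1*6*6 = -6*6 = -36)
-(s + c)*E(-12) = -(-36 - 81)*0 = -(-117)*0 = -1*0 = 0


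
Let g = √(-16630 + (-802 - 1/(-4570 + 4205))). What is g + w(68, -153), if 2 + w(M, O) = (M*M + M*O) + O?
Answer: -5935 + I*√2322377835/365 ≈ -5935.0 + 132.03*I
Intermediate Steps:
w(M, O) = -2 + O + M² + M*O (w(M, O) = -2 + ((M*M + M*O) + O) = -2 + ((M² + M*O) + O) = -2 + (O + M² + M*O) = -2 + O + M² + M*O)
g = I*√2322377835/365 (g = √(-16630 + (-802 - 1/(-365))) = √(-16630 + (-802 - 1*(-1/365))) = √(-16630 + (-802 + 1/365)) = √(-16630 - 292729/365) = √(-6362679/365) = I*√2322377835/365 ≈ 132.03*I)
g + w(68, -153) = I*√2322377835/365 + (-2 - 153 + 68² + 68*(-153)) = I*√2322377835/365 + (-2 - 153 + 4624 - 10404) = I*√2322377835/365 - 5935 = -5935 + I*√2322377835/365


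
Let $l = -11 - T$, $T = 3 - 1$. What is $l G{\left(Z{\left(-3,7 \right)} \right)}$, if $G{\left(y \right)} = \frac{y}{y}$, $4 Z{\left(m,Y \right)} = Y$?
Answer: $-13$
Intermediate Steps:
$Z{\left(m,Y \right)} = \frac{Y}{4}$
$T = 2$ ($T = 3 - 1 = 2$)
$G{\left(y \right)} = 1$
$l = -13$ ($l = -11 - 2 = -13$)
$l G{\left(Z{\left(-3,7 \right)} \right)} = \left(-13\right) 1 = -13$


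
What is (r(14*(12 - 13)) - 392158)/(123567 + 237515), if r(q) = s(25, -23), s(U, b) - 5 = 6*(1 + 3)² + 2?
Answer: -392055/361082 ≈ -1.0858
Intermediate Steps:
s(U, b) = 103 (s(U, b) = 5 + (6*(1 + 3)² + 2) = 5 + (6*4² + 2) = 5 + (6*16 + 2) = 5 + (96 + 2) = 5 + 98 = 103)
r(q) = 103
(r(14*(12 - 13)) - 392158)/(123567 + 237515) = (103 - 392158)/(123567 + 237515) = -392055/361082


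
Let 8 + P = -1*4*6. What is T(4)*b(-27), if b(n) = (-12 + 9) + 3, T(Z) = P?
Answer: 0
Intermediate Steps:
P = -32 (P = -8 - 1*4*6 = -8 - 4*6 = -8 - 24 = -32)
T(Z) = -32
b(n) = 0 (b(n) = -3 + 3 = 0)
T(4)*b(-27) = -32*0 = 0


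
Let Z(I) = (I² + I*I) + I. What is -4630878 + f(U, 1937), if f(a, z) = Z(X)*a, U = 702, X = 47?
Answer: -1496448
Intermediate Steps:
Z(I) = I + 2*I² (Z(I) = (I² + I²) + I = 2*I² + I = I + 2*I²)
f(a, z) = 4465*a (f(a, z) = (47*(1 + 2*47))*a = (47*(1 + 94))*a = (47*95)*a = 4465*a)
-4630878 + f(U, 1937) = -4630878 + 4465*702 = -4630878 + 3134430 = -1496448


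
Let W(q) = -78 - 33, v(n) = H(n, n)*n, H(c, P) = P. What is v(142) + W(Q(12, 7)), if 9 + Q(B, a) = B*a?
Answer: 20053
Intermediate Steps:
Q(B, a) = -9 + B*a
v(n) = n**2 (v(n) = n*n = n**2)
W(q) = -111
v(142) + W(Q(12, 7)) = 142**2 - 111 = 20164 - 111 = 20053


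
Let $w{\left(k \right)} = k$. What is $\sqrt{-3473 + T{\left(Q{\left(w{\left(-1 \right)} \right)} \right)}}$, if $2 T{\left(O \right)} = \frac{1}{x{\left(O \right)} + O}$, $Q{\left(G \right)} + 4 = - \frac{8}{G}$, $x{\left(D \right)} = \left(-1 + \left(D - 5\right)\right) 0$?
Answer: $\frac{63 i \sqrt{14}}{4} \approx 58.931 i$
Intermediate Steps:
$x{\left(D \right)} = 0$ ($x{\left(D \right)} = \left(-1 + \left(-5 + D\right)\right) 0 = \left(-6 + D\right) 0 = 0$)
$Q{\left(G \right)} = -4 - \frac{8}{G}$
$T{\left(O \right)} = \frac{1}{2 O}$ ($T{\left(O \right)} = \frac{1}{2 \left(0 + O\right)} = \frac{1}{2 O}$)
$\sqrt{-3473 + T{\left(Q{\left(w{\left(-1 \right)} \right)} \right)}} = \sqrt{-3473 + \frac{1}{2 \left(-4 - \frac{8}{-1}\right)}} = \sqrt{-3473 + \frac{1}{2 \left(-4 - -8\right)}} = \sqrt{-3473 + \frac{1}{2 \left(-4 + 8\right)}} = \sqrt{-3473 + \frac{1}{2 \cdot 4}} = \sqrt{-3473 + \frac{1}{2} \cdot \frac{1}{4}} = \sqrt{-3473 + \frac{1}{8}} = \sqrt{- \frac{27783}{8}} = \frac{63 i \sqrt{14}}{4}$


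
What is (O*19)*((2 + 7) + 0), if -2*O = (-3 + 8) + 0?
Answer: -855/2 ≈ -427.50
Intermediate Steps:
O = -5/2 (O = -((-3 + 8) + 0)/2 = -(5 + 0)/2 = -½*5 = -5/2 ≈ -2.5000)
(O*19)*((2 + 7) + 0) = (-5/2*19)*((2 + 7) + 0) = -95*(9 + 0)/2 = -95/2*9 = -855/2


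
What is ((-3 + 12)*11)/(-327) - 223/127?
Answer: -28498/13843 ≈ -2.0587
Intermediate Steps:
((-3 + 12)*11)/(-327) - 223/127 = (9*11)*(-1/327) - 223*1/127 = 99*(-1/327) - 223/127 = -33/109 - 223/127 = -28498/13843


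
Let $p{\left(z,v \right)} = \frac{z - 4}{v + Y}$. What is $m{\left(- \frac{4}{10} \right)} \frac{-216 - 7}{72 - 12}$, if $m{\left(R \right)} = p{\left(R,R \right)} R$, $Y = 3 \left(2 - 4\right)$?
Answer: $\frac{2453}{2400} \approx 1.0221$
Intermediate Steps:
$Y = -6$ ($Y = 3 \left(-2\right) = -6$)
$p{\left(z,v \right)} = \frac{-4 + z}{-6 + v}$ ($p{\left(z,v \right)} = \frac{z - 4}{v - 6} = \frac{-4 + z}{-6 + v}$)
$m{\left(R \right)} = \frac{R \left(-4 + R\right)}{-6 + R}$ ($m{\left(R \right)} = \frac{-4 + R}{-6 + R} R = \frac{R \left(-4 + R\right)}{-6 + R}$)
$m{\left(- \frac{4}{10} \right)} \frac{-216 - 7}{72 - 12} = \frac{- \frac{4}{10} \left(-4 - \frac{4}{10}\right)}{-6 - \frac{4}{10}} \frac{-216 - 7}{72 - 12} = \frac{\left(-4\right) \frac{1}{10} \left(-4 - \frac{2}{5}\right)}{-6 - \frac{2}{5}} \left(- \frac{223}{60}\right) = - \frac{2 \left(-4 - \frac{2}{5}\right)}{5 \left(-6 - \frac{2}{5}\right)} \left(\left(-223\right) \frac{1}{60}\right) = \left(- \frac{2}{5}\right) \frac{1}{- \frac{32}{5}} \left(- \frac{22}{5}\right) \left(- \frac{223}{60}\right) = \left(- \frac{2}{5}\right) \left(- \frac{5}{32}\right) \left(- \frac{22}{5}\right) \left(- \frac{223}{60}\right) = \left(- \frac{11}{40}\right) \left(- \frac{223}{60}\right) = \frac{2453}{2400}$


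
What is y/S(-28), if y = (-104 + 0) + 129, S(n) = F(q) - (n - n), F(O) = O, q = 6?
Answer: 25/6 ≈ 4.1667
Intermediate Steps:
S(n) = 6 (S(n) = 6 - (n - n) = 6 - 1*0 = 6 + 0 = 6)
y = 25 (y = -104 + 129 = 25)
y/S(-28) = 25/6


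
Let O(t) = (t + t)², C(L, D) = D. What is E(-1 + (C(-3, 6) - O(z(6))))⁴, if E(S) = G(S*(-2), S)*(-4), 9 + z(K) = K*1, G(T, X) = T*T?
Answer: 55895067029733376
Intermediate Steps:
G(T, X) = T²
z(K) = -9 + K (z(K) = -9 + K*1 = -9 + K)
O(t) = 4*t² (O(t) = (2*t)² = 4*t²)
E(S) = -16*S² (E(S) = (S*(-2))²*(-4) = (-2*S)²*(-4) = (4*S²)*(-4) = -16*S²)
E(-1 + (C(-3, 6) - O(z(6))))⁴ = (-16*(-1 + (6 - 4*(-9 + 6)²))²)⁴ = (-16*(-1 + (6 - 4*(-3)²))²)⁴ = (-16*(-1 + (6 - 4*9))²)⁴ = (-16*(-1 + (6 - 1*36))²)⁴ = (-16*(-1 + (6 - 36))²)⁴ = (-16*(-1 - 30)²)⁴ = (-16*(-31)²)⁴ = (-16*961)⁴ = (-15376)⁴ = 55895067029733376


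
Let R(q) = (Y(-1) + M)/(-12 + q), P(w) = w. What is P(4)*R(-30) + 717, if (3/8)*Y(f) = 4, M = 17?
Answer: 45005/63 ≈ 714.37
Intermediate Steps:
Y(f) = 32/3 (Y(f) = (8/3)*4 = 32/3)
R(q) = 83/(3*(-12 + q)) (R(q) = (32/3 + 17)/(-12 + q) = 83/(3*(-12 + q)))
P(4)*R(-30) + 717 = 4*(83/(3*(-12 - 30))) + 717 = 4*((83/3)/(-42)) + 717 = 4*((83/3)*(-1/42)) + 717 = 4*(-83/126) + 717 = -166/63 + 717 = 45005/63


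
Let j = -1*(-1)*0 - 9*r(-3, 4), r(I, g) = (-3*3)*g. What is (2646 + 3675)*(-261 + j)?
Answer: 398223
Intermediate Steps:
r(I, g) = -9*g
j = 324 (j = -1*(-1)*0 - (-81)*4 = 1*0 - 9*(-36) = 0 + 324 = 324)
(2646 + 3675)*(-261 + j) = (2646 + 3675)*(-261 + 324) = 6321*63 = 398223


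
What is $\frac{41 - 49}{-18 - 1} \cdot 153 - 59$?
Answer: $\frac{103}{19} \approx 5.4211$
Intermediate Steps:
$\frac{41 - 49}{-18 - 1} \cdot 153 - 59 = - \frac{8}{-19} \cdot 153 - 59 = \left(-8\right) \left(- \frac{1}{19}\right) 153 - 59 = \frac{8}{19} \cdot 153 - 59 = \frac{1224}{19} - 59 = \frac{103}{19}$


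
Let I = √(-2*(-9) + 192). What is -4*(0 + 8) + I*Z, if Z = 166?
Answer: -32 + 166*√210 ≈ 2373.6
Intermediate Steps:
I = √210 (I = √(18 + 192) = √210 ≈ 14.491)
-4*(0 + 8) + I*Z = -4*(0 + 8) + √210*166 = -4*8 + 166*√210 = -32 + 166*√210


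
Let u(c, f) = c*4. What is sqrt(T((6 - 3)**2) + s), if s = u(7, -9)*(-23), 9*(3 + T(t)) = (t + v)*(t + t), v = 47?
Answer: I*sqrt(535) ≈ 23.13*I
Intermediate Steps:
u(c, f) = 4*c
T(t) = -3 + 2*t*(47 + t)/9 (T(t) = -3 + ((t + 47)*(t + t))/9 = -3 + ((47 + t)*(2*t))/9 = -3 + (2*t*(47 + t))/9 = -3 + 2*t*(47 + t)/9)
s = -644 (s = (4*7)*(-23) = 28*(-23) = -644)
sqrt(T((6 - 3)**2) + s) = sqrt((-3 + 2*((6 - 3)**2)**2/9 + 94*(6 - 3)**2/9) - 644) = sqrt((-3 + 2*(3**2)**2/9 + (94/9)*3**2) - 644) = sqrt((-3 + (2/9)*9**2 + (94/9)*9) - 644) = sqrt((-3 + (2/9)*81 + 94) - 644) = sqrt((-3 + 18 + 94) - 644) = sqrt(109 - 644) = sqrt(-535) = I*sqrt(535)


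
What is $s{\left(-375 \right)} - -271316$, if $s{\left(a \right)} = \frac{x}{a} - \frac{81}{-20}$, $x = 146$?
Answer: $\frac{406979491}{1500} \approx 2.7132 \cdot 10^{5}$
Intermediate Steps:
$s{\left(a \right)} = \frac{81}{20} + \frac{146}{a}$ ($s{\left(a \right)} = \frac{146}{a} - \frac{81}{-20} = \frac{146}{a} - - \frac{81}{20} = \frac{146}{a} + \frac{81}{20} = \frac{81}{20} + \frac{146}{a}$)
$s{\left(-375 \right)} - -271316 = \left(\frac{81}{20} + \frac{146}{-375}\right) - -271316 = \left(\frac{81}{20} + 146 \left(- \frac{1}{375}\right)\right) + 271316 = \left(\frac{81}{20} - \frac{146}{375}\right) + 271316 = \frac{5491}{1500} + 271316 = \frac{406979491}{1500}$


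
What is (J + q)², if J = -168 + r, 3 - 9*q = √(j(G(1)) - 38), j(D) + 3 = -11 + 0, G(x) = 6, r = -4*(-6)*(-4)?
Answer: 5631077/81 + 3164*I*√13/27 ≈ 69520.0 + 422.52*I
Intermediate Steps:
r = -96 (r = 24*(-4) = -96)
j(D) = -14 (j(D) = -3 + (-11 + 0) = -3 - 11 = -14)
q = ⅓ - 2*I*√13/9 (q = ⅓ - √(-14 - 38)/9 = ⅓ - 2*I*√13/9 ≈ 0.33333 - 0.80123*I)
J = -264 (J = -168 - 96 = -264)
(J + q)² = (-264 + (⅓ - 2*I*√13/9))² = (-791/3 - 2*I*√13/9)²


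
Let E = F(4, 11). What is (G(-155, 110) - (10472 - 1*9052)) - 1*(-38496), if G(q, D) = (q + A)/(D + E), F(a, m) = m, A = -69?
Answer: 4485972/121 ≈ 37074.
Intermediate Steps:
E = 11
G(q, D) = (-69 + q)/(11 + D) (G(q, D) = (q - 69)/(D + 11) = (-69 + q)/(11 + D))
(G(-155, 110) - (10472 - 1*9052)) - 1*(-38496) = ((-69 - 155)/(11 + 110) - (10472 - 1*9052)) - 1*(-38496) = (-224/121 - (10472 - 9052)) + 38496 = ((1/121)*(-224) - 1*1420) + 38496 = (-224/121 - 1420) + 38496 = -172044/121 + 38496 = 4485972/121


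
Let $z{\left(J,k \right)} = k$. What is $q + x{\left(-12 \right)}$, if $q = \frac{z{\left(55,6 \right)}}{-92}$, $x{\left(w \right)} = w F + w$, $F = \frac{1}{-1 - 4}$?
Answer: $- \frac{2223}{230} \approx -9.6652$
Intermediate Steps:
$F = - \frac{1}{5}$ ($F = \frac{1}{-5} = - \frac{1}{5} \approx -0.2$)
$x{\left(w \right)} = \frac{4 w}{5}$ ($x{\left(w \right)} = w \left(- \frac{1}{5}\right) + w = - \frac{w}{5} + w = \frac{4 w}{5}$)
$q = - \frac{3}{46}$ ($q = \frac{6}{-92} = 6 \left(- \frac{1}{92}\right) = - \frac{3}{46} \approx -0.065217$)
$q + x{\left(-12 \right)} = - \frac{3}{46} + \frac{4}{5} \left(-12\right) = - \frac{3}{46} - \frac{48}{5} = - \frac{2223}{230}$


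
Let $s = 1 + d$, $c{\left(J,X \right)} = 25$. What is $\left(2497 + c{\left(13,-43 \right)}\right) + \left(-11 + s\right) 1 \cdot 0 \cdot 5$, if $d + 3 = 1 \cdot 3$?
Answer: $2522$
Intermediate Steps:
$d = 0$ ($d = -3 + 1 \cdot 3 = -3 + 3 = 0$)
$s = 1$ ($s = 1 + 0 = 1$)
$\left(2497 + c{\left(13,-43 \right)}\right) + \left(-11 + s\right) 1 \cdot 0 \cdot 5 = \left(2497 + 25\right) + \left(-11 + 1\right) 1 \cdot 0 \cdot 5 = 2522 - 10 \cdot 0 \cdot 5 = 2522 - 0 = 2522 + 0 = 2522$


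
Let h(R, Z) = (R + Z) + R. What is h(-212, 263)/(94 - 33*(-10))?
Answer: -161/424 ≈ -0.37972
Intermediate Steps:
h(R, Z) = Z + 2*R
h(-212, 263)/(94 - 33*(-10)) = (263 + 2*(-212))/(94 - 33*(-10)) = (263 - 424)/(94 + 330) = -161/424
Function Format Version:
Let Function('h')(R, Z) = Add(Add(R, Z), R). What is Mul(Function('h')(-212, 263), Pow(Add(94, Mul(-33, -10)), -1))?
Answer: Rational(-161, 424) ≈ -0.37972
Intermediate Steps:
Function('h')(R, Z) = Add(Z, Mul(2, R))
Mul(Function('h')(-212, 263), Pow(Add(94, Mul(-33, -10)), -1)) = Mul(Add(263, Mul(2, -212)), Pow(Add(94, Mul(-33, -10)), -1)) = Mul(Add(263, -424), Pow(Add(94, 330), -1)) = Mul(-161, Pow(424, -1)) = Mul(-161, Rational(1, 424)) = Rational(-161, 424)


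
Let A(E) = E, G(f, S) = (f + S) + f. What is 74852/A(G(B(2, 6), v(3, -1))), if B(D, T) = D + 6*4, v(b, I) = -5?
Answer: 74852/47 ≈ 1592.6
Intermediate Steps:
B(D, T) = 24 + D (B(D, T) = D + 24 = 24 + D)
G(f, S) = S + 2*f (G(f, S) = (S + f) + f = S + 2*f)
74852/A(G(B(2, 6), v(3, -1))) = 74852/(-5 + 2*(24 + 2)) = 74852/(-5 + 2*26) = 74852/(-5 + 52) = 74852/47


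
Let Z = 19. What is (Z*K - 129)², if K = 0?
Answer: 16641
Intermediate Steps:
(Z*K - 129)² = (19*0 - 129)² = (0 - 129)² = (-129)² = 16641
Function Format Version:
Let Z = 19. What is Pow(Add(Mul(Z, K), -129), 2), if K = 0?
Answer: 16641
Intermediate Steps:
Pow(Add(Mul(Z, K), -129), 2) = Pow(Add(Mul(19, 0), -129), 2) = Pow(Add(0, -129), 2) = Pow(-129, 2) = 16641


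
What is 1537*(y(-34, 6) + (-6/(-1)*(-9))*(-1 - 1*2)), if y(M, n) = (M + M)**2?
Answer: 7356082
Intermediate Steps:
y(M, n) = 4*M**2 (y(M, n) = (2*M)**2 = 4*M**2)
1537*(y(-34, 6) + (-6/(-1)*(-9))*(-1 - 1*2)) = 1537*(4*(-34)**2 + (-6/(-1)*(-9))*(-1 - 1*2)) = 1537*(4*1156 + (-6*(-1)*(-9))*(-1 - 2)) = 1537*(4624 + (6*(-9))*(-3)) = 1537*(4624 - 54*(-3)) = 1537*(4624 + 162) = 1537*4786 = 7356082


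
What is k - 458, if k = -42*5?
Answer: -668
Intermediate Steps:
k = -210
k - 458 = -210 - 458 = -668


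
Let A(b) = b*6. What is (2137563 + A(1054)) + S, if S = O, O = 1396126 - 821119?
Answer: 2718894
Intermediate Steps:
A(b) = 6*b
O = 575007
S = 575007
(2137563 + A(1054)) + S = (2137563 + 6*1054) + 575007 = (2137563 + 6324) + 575007 = 2143887 + 575007 = 2718894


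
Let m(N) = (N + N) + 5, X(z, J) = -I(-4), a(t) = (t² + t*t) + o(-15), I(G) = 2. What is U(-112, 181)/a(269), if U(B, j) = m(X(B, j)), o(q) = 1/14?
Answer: 14/2026109 ≈ 6.9098e-6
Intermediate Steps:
o(q) = 1/14
a(t) = 1/14 + 2*t² (a(t) = (t² + t*t) + 1/14 = (t² + t²) + 1/14 = 2*t² + 1/14 = 1/14 + 2*t²)
X(z, J) = -2 (X(z, J) = -1*2 = -2)
m(N) = 5 + 2*N (m(N) = 2*N + 5 = 5 + 2*N)
U(B, j) = 1 (U(B, j) = 5 + 2*(-2) = 5 - 4 = 1)
U(-112, 181)/a(269) = 1/(1/14 + 2*269²) = 1/(1/14 + 2*72361) = 1/(1/14 + 144722) = 1/(2026109/14) = 1*(14/2026109) = 14/2026109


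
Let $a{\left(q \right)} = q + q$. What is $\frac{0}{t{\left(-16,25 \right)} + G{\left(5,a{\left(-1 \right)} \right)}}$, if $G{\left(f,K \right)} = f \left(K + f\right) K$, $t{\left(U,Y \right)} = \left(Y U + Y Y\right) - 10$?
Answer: $0$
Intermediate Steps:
$t{\left(U,Y \right)} = -10 + Y^{2} + U Y$ ($t{\left(U,Y \right)} = \left(U Y + Y^{2}\right) - 10 = \left(Y^{2} + U Y\right) - 10 = -10 + Y^{2} + U Y$)
$a{\left(q \right)} = 2 q$
$G{\left(f,K \right)} = K f \left(K + f\right)$
$\frac{0}{t{\left(-16,25 \right)} + G{\left(5,a{\left(-1 \right)} \right)}} = \frac{0}{\left(-10 + 25^{2} - 400\right) + 2 \left(-1\right) 5 \left(2 \left(-1\right) + 5\right)} = \frac{0}{\left(-10 + 625 - 400\right) - 10 \left(-2 + 5\right)} = \frac{0}{215 - 10 \cdot 3} = \frac{0}{215 - 30} = \frac{0}{185} = 0 \cdot \frac{1}{185} = 0$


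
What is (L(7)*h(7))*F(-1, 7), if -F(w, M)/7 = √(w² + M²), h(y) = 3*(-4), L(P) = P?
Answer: 2940*√2 ≈ 4157.8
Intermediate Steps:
h(y) = -12
F(w, M) = -7*√(M² + w²) (F(w, M) = -7*√(w² + M²) = -7*√(M² + w²))
(L(7)*h(7))*F(-1, 7) = (7*(-12))*(-7*√(7² + (-1)²)) = -(-588)*√(49 + 1) = -(-588)*√50 = -(-588)*5*√2 = -(-2940)*√2 = 2940*√2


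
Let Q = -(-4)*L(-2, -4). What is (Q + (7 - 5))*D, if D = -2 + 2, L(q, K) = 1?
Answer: 0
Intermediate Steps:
D = 0
Q = 4 (Q = -(-4) = -2*(-2) = 4)
(Q + (7 - 5))*D = (4 + (7 - 5))*0 = (4 + 2)*0 = 6*0 = 0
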